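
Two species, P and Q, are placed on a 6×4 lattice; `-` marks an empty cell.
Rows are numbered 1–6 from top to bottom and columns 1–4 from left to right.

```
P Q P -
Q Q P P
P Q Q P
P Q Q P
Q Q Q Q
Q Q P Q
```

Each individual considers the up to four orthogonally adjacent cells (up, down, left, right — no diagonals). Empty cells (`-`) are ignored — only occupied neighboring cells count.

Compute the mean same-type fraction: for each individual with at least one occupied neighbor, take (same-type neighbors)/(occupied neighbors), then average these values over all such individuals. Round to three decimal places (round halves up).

Row 1: (1,1)P 0/2 · (1,2)Q 1/3 · (1,3)P 1/2
Row 2: (2,1)Q 1/3 · (2,2)Q 3/4 · (2,3)P 2/4 · (2,4)P 2/2
Row 3: (3,1)P 1/3 · (3,2)Q 3/4 · (3,3)Q 2/4 · (3,4)P 2/3
Row 4: (4,1)P 1/3 · (4,2)Q 3/4 · (4,3)Q 3/4 · (4,4)P 1/3
Row 5: (5,1)Q 2/3 · (5,2)Q 4/4 · (5,3)Q 3/4 · (5,4)Q 2/3
Row 6: (6,1)Q 2/2 · (6,2)Q 2/3 · (6,3)P 0/3 · (6,4)Q 1/2
Sum over 23 individuals: 0/2 + 1/3 + 1/2 + 1/3 + 3/4 + 2/4 + 2/2 + 1/3 + 3/4 + 2/4 + 2/3 + 1/3 + 3/4 + 3/4 + 1/3 + 2/3 + 4/4 + 3/4 + 2/3 + 2/2 + 2/3 + 0/3 + 1/2 = 157/12; mean = 157/12 ÷ 23 = 157/276 = 0.568840… → 0.569.

0.569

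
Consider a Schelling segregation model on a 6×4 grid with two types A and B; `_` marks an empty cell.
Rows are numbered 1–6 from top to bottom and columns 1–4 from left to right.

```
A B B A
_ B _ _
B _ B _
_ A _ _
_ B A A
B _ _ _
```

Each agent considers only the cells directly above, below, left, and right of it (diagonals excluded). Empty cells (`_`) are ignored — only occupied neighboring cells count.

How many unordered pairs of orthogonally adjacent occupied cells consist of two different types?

4

Scan each occupied cell's neighbors to the right and below so each pair is counted once.
From row 1: 2 unlike of 4 pairs (running 2/4).
From row 4: 1 unlike of 1 pairs (running 3/5).
From row 5: 1 unlike of 2 pairs (running 4/7).
Total adjacent occupied pairs: 7; unlike-type pairs: 4.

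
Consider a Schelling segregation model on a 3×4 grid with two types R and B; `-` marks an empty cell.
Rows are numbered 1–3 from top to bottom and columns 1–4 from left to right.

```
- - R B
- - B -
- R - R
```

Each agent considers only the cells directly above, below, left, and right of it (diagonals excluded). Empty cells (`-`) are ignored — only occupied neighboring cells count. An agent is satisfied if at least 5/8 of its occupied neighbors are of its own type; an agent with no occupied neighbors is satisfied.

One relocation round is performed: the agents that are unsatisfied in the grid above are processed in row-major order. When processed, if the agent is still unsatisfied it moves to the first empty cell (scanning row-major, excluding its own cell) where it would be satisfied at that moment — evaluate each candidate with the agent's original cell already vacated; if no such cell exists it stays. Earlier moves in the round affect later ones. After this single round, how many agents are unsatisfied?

Initially unsatisfied (in order): (1,3), (1,4), (2,3).
  (1,3) → (1,1).
  (1,4): now satisfied by earlier moves; stays.
  (2,3): now satisfied by earlier moves; stays.
Resulting grid:
R - - B
- - B -
- R - R
All satisfied now.

0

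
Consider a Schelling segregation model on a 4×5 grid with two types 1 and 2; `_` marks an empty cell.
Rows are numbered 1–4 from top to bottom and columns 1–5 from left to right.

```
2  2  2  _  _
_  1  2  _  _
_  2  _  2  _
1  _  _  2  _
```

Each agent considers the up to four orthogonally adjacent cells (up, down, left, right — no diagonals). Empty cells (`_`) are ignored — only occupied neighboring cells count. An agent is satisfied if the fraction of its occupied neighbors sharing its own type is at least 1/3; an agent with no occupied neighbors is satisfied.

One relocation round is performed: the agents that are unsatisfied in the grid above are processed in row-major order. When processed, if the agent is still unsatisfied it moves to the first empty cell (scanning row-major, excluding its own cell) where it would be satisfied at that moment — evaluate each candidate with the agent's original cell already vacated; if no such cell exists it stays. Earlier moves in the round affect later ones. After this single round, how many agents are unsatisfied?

0

Initially unsatisfied (in order): (2,2), (3,2).
  (2,2) → (1,5).
  (3,2): now satisfied by earlier moves; stays.
Resulting grid:
2 2 2 _ 1
_ _ 2 _ _
_ 2 _ 2 _
1 _ _ 2 _
All satisfied now.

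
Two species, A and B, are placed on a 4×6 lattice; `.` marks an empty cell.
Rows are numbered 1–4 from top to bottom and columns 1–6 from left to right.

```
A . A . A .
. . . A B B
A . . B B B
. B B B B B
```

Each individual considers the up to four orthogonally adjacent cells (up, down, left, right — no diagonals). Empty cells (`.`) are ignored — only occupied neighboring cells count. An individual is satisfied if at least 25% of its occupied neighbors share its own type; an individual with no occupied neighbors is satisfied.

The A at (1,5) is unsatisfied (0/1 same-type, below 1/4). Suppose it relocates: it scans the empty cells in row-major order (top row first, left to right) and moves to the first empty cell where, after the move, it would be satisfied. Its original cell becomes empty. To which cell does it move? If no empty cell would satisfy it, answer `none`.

(1,2)

Vacating (1,5). Empty cells in order:
  (1,2): 2/2 same-type → satisfied — stop here.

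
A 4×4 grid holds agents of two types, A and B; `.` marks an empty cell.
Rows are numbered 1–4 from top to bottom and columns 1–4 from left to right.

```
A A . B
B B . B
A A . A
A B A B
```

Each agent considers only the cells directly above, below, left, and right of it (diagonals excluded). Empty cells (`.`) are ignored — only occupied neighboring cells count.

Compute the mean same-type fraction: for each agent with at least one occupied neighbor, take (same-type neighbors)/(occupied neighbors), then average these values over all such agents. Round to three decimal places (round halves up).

(1,1)A 1/2
(1,2)A 1/2
(1,4)B 1/1
(2,1)B 1/3
(2,2)B 1/3
(2,4)B 1/2
(3,1)A 2/3
(3,2)A 1/3
(3,4)A 0/2
(4,1)A 1/2
(4,2)B 0/3
(4,3)A 0/2
(4,4)B 0/2
Sum over 13 agents: 1/2 + 1/2 + 1/1 + 1/3 + 1/3 + 1/2 + 2/3 + 1/3 + 0/2 + 1/2 + 0/3 + 0/2 + 0/2 = 14/3; mean = 14/3 ÷ 13 = 14/39 = 0.358974… → 0.359.

0.359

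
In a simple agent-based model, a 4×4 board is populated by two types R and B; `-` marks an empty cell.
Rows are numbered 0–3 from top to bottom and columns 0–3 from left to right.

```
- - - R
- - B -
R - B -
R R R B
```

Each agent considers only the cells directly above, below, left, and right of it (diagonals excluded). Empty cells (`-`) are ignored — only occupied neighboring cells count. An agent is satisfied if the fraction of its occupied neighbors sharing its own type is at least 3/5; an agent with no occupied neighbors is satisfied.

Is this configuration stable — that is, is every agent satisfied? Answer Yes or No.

Row 0: (0,3)R 0/0 ✓
Row 1: (1,2)B 1/1 ✓
Row 2: (2,0)R 1/1 ✓ · (2,2)B 1/2 ✗
Row 3: (3,0)R 2/2 ✓ · (3,1)R 2/2 ✓ · (3,2)R 1/3 ✗ · (3,3)B 0/1 ✗
For instance (2,2) has only 1/2 same-type neighbors, below 3/5.

No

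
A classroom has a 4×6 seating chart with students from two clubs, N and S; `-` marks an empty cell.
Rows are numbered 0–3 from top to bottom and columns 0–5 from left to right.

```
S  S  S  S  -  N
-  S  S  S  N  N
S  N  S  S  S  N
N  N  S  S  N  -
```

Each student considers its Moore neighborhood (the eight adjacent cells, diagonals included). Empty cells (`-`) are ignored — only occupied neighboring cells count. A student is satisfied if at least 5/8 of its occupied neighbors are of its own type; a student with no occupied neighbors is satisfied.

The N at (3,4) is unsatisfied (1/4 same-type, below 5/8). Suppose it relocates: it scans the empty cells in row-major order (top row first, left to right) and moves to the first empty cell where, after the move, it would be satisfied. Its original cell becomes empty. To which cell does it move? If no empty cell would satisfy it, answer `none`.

none

Vacating (3,4). Empty cells in order:
  (0,4): 3/5 same-type → still unsatisfied.
  (1,0): 1/5 same-type → still unsatisfied.
  (3,5): 1/2 same-type → still unsatisfied.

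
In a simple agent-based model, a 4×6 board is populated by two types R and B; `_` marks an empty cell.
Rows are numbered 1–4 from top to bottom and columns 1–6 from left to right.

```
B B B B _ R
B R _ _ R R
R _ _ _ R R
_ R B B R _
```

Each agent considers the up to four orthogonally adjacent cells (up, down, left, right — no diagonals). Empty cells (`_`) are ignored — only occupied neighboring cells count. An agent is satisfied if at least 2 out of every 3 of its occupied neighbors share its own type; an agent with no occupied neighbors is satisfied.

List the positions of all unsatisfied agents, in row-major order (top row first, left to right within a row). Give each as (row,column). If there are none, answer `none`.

(2,1), (2,2), (3,1), (4,2), (4,3), (4,4), (4,5)

Row 1: (1,1)B 2/2 ok · (1,2)B 2/3 ok · (1,3)B 2/2 ok · (1,4)B 1/1 ok · (1,6)R 1/1 ok
Row 2: (2,1)B 1/3 unhappy · (2,2)R 0/2 unhappy · (2,5)R 2/2 ok · (2,6)R 3/3 ok
Row 3: (3,1)R 0/1 unhappy · (3,5)R 3/3 ok · (3,6)R 2/2 ok
Row 4: (4,2)R 0/1 unhappy · (4,3)B 1/2 unhappy · (4,4)B 1/2 unhappy · (4,5)R 1/2 unhappy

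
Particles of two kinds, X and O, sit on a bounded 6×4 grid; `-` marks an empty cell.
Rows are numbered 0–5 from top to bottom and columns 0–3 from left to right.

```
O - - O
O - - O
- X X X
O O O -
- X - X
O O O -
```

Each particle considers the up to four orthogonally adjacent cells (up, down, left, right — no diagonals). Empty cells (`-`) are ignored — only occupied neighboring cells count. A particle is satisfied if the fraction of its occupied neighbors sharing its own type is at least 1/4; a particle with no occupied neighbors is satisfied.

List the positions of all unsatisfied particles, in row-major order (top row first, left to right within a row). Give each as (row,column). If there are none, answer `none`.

(4,1)

Row 0: (0,0)O 1/1 ✓ · (0,3)O 1/1 ✓
Row 1: (1,0)O 1/1 ✓ · (1,3)O 1/2 ✓
Row 2: (2,1)X 1/2 ✓ · (2,2)X 2/3 ✓ · (2,3)X 1/2 ✓
Row 3: (3,0)O 1/1 ✓ · (3,1)O 2/4 ✓ · (3,2)O 1/2 ✓
Row 4: (4,1)X 0/2 ✗ · (4,3)X 0/0 ✓
Row 5: (5,0)O 1/1 ✓ · (5,1)O 2/3 ✓ · (5,2)O 1/1 ✓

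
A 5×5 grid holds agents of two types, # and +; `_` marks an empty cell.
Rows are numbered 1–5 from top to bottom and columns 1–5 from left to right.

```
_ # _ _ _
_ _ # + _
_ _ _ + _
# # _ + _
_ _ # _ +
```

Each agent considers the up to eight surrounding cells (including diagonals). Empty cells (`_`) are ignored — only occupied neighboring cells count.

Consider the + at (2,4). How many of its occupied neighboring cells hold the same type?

Occupied neighbors of (2,4): (2,3)=#, (3,4)=+.
Same type (+): 1 of 2.

1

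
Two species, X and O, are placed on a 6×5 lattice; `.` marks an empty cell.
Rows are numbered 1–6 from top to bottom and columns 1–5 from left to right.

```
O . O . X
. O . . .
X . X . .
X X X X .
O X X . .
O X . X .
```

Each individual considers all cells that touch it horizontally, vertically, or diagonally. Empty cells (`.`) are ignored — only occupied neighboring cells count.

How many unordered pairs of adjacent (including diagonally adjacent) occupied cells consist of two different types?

Scan each occupied cell's neighbors to the right and below (and the two forward diagonals) so each pair is counted once.
Row 1: O(1,1)–O(2,2)= O(1,3)–O(2,2)=  → 0/2 unlike.
Row 2: O(2,2)–X(3,3)≠ O(2,2)–X(3,1)≠  → 2/2 unlike.
Row 3: X(3,1)–X(4,1)= X(3,1)–X(4,2)= X(3,3)–X(4,3)= X(3,3)–X(4,4)= X(3,3)–X(4,2)=  → 0/5 unlike.
Row 4: X(4,1)–X(4,2)= X(4,1)–O(5,1)≠ X(4,1)–X(5,2)= X(4,2)–X(4,3)= X(4,2)–X(5,2)= X(4,2)–X(5,3)= X(4,2)–O(5,1)≠ X(4,3)–X(4,4)= X(4,3)–X(5,3)= X(4,3)–X(5,2)= X(4,4)–X(5,3)=  → 2/11 unlike.
Row 5: O(5,1)–X(5,2)≠ O(5,1)–O(6,1)= O(5,1)–X(6,2)≠ X(5,2)–X(5,3)= X(5,2)–X(6,2)= X(5,2)–O(6,1)≠ X(5,3)–X(6,4)= X(5,3)–X(6,2)=  → 3/8 unlike.
Row 6: O(6,1)–X(6,2)≠  → 1/1 unlike.
Total adjacent occupied pairs: 29; unlike-type pairs: 8.

8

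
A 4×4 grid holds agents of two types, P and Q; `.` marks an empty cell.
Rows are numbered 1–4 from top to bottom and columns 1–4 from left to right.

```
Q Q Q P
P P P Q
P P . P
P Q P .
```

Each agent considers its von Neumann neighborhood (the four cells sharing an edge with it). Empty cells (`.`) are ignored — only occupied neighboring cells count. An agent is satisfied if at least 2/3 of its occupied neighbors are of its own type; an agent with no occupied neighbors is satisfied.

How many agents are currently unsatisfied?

Row 1: (1,1)Q 1/2 ✗ · (1,2)Q 2/3 ✓ · (1,3)Q 1/3 ✗ · (1,4)P 0/2 ✗
Row 2: (2,1)P 2/3 ✓ · (2,2)P 3/4 ✓ · (2,3)P 1/3 ✗ · (2,4)Q 0/3 ✗
Row 3: (3,1)P 3/3 ✓ · (3,2)P 2/3 ✓ · (3,4)P 0/1 ✗
Row 4: (4,1)P 1/2 ✗ · (4,2)Q 0/3 ✗ · (4,3)P 0/1 ✗
Unsatisfied: (1,1), (1,3), (1,4), (2,3), (2,4), (3,4), (4,1), (4,2), (4,3) — 9 in total.

9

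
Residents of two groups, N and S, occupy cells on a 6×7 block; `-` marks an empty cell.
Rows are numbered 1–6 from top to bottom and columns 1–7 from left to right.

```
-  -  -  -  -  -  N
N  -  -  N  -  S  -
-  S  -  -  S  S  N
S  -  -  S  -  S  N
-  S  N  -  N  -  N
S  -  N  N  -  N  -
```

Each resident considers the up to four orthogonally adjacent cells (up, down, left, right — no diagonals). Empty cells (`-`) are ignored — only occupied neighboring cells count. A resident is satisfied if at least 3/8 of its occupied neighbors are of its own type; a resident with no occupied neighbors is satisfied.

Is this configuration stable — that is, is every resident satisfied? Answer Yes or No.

Row 1: (1,7)N 0/0 ok
Row 2: (2,1)N 0/0 ok · (2,4)N 0/0 ok · (2,6)S 1/1 ok
Row 3: (3,2)S 0/0 ok · (3,5)S 1/1 ok · (3,6)S 3/4 ok · (3,7)N 1/2 ok
Row 4: (4,1)S 0/0 ok · (4,4)S 0/0 ok · (4,6)S 1/2 ok · (4,7)N 2/3 ok
Row 5: (5,2)S 0/1 unhappy · (5,3)N 1/2 ok · (5,5)N 0/0 ok · (5,7)N 1/1 ok
Row 6: (6,1)S 0/0 ok · (6,3)N 2/2 ok · (6,4)N 1/1 ok · (6,6)N 0/0 ok
For instance (5,2) has only 0/1 same-type neighbors, below 3/8.

No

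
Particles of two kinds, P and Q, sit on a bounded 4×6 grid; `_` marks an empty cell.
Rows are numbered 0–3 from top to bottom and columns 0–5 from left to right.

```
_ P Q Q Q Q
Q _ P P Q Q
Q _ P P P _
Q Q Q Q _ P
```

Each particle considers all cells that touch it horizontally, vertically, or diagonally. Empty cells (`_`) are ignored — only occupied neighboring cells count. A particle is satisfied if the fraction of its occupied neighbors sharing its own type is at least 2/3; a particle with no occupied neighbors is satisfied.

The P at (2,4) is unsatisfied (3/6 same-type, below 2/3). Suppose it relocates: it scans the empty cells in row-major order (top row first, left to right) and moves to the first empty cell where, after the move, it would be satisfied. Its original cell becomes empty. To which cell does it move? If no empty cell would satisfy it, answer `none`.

(3,4)

Vacating (2,4). Empty cells in order:
  (0,0): 1/2 same-type → still unsatisfied.
  (1,1): 3/6 same-type → still unsatisfied.
  (2,1): 2/7 same-type → still unsatisfied.
  (2,5): 1/3 same-type → still unsatisfied.
  (3,4): 2/3 same-type → satisfied — stop here.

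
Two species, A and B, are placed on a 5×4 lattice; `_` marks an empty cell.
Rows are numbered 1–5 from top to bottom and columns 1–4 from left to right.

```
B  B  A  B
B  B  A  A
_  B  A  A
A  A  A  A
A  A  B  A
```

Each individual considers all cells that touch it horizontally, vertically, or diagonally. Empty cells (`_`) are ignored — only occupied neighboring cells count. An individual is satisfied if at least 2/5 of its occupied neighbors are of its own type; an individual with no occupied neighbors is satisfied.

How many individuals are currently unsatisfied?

(1,1)B 3/3 ✓
(1,2)B 3/5 ✓
(1,3)A 2/5 ✓
(1,4)B 0/3 ✗
(2,1)B 4/4 ✓
(2,2)B 4/7 ✓
(2,3)A 4/8 ✓
(2,4)A 4/5 ✓
(3,2)B 2/7 ✗
(3,3)A 6/8 ✓
(3,4)A 5/5 ✓
(4,1)A 3/4 ✓
(4,2)A 5/7 ✓
(4,3)A 6/8 ✓
(4,4)A 4/5 ✓
(5,1)A 3/3 ✓
(5,2)A 4/5 ✓
(5,3)B 0/5 ✗
(5,4)A 2/3 ✓
Unsatisfied: (1,4), (3,2), (5,3) — 3 in total.

3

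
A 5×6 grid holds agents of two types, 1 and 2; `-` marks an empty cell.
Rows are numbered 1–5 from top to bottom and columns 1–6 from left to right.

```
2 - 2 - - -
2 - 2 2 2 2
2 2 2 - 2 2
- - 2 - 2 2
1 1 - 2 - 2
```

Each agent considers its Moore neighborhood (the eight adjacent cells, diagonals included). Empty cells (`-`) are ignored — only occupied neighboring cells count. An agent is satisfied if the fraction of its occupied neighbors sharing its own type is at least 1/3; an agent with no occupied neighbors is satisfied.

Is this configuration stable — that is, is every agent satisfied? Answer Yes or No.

Row 1: (1,1)2 1/1 satisfied · (1,3)2 2/2 satisfied
Row 2: (2,1)2 3/3 satisfied · (2,3)2 4/4 satisfied · (2,4)2 5/5 satisfied · (2,5)2 4/4 satisfied · (2,6)2 3/3 satisfied
Row 3: (3,1)2 2/2 satisfied · (3,2)2 5/5 satisfied · (3,3)2 4/4 satisfied · (3,5)2 6/6 satisfied · (3,6)2 5/5 satisfied
Row 4: (4,3)2 3/4 satisfied · (4,5)2 5/5 satisfied · (4,6)2 4/4 satisfied
Row 5: (5,1)1 1/1 satisfied · (5,2)1 1/2 satisfied · (5,4)2 2/2 satisfied · (5,6)2 2/2 satisfied
All meet the threshold, so the configuration is stable.

Yes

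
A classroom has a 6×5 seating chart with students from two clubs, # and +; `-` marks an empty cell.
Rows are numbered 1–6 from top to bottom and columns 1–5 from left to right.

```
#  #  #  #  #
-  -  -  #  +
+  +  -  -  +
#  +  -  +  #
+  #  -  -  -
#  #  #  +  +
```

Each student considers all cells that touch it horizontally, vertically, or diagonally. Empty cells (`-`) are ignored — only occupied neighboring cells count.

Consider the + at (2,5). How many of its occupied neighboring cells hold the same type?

1

Occupied neighbors of (2,5): (1,4)=#, (1,5)=#, (2,4)=#, (3,5)=+.
Same type (+): 1 of 4.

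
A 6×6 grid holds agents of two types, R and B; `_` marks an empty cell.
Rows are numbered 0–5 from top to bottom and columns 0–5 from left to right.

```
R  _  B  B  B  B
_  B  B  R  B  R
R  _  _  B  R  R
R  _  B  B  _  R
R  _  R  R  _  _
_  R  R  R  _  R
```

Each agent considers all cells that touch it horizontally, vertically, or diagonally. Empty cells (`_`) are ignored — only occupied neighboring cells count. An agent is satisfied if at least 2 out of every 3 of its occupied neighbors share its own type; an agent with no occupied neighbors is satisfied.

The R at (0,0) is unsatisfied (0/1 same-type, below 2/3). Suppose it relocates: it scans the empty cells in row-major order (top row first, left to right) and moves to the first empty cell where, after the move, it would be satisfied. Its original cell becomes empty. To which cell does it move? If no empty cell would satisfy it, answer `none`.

Vacating (0,0). Empty cells in order:
  (0,1): 0/3 same-type → still unsatisfied.
  (1,0): 1/2 same-type → still unsatisfied.
  (2,1): 2/5 same-type → still unsatisfied.
  (2,2): 1/6 same-type → still unsatisfied.
  (3,1): 4/5 same-type → satisfied — stop here.

(3,1)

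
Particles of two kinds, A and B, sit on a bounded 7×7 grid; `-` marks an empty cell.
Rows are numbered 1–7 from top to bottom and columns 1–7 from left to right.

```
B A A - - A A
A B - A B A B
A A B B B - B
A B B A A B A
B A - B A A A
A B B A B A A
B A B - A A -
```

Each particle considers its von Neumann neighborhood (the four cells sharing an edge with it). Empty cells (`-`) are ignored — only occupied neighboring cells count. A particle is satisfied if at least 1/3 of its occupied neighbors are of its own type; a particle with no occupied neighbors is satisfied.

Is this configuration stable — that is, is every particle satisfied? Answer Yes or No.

No

Row 1: (1,1)B 0/2 unhappy · (1,2)A 1/3 ok · (1,3)A 1/1 ok · (1,6)A 2/2 ok · (1,7)A 1/2 ok
Row 2: (2,1)A 1/3 ok · (2,2)B 0/3 unhappy · (2,4)A 0/2 unhappy · (2,5)B 1/3 ok · (2,6)A 1/3 ok · (2,7)B 1/3 ok
Row 3: (3,1)A 3/3 ok · (3,2)A 1/4 unhappy · (3,3)B 2/3 ok · (3,4)B 2/4 ok · (3,5)B 2/3 ok · (3,7)B 1/2 ok
Row 4: (4,1)A 1/3 ok · (4,2)B 1/4 unhappy · (4,3)B 2/3 ok · (4,4)A 1/4 unhappy · (4,5)A 2/4 ok · (4,6)B 0/3 unhappy · (4,7)A 1/3 ok
Row 5: (5,1)B 0/3 unhappy · (5,2)A 0/3 unhappy · (5,4)B 0/3 unhappy · (5,5)A 2/4 ok · (5,6)A 3/4 ok · (5,7)A 3/3 ok
Row 6: (6,1)A 0/3 unhappy · (6,2)B 1/4 unhappy · (6,3)B 2/3 ok · (6,4)A 0/3 unhappy · (6,5)B 0/4 unhappy · (6,6)A 3/4 ok · (6,7)A 2/2 ok
Row 7: (7,1)B 0/2 unhappy · (7,2)A 0/3 unhappy · (7,3)B 1/2 ok · (7,5)A 1/2 ok · (7,6)A 2/2 ok
For instance (1,1) has only 0/2 same-type neighbors, below 1/3.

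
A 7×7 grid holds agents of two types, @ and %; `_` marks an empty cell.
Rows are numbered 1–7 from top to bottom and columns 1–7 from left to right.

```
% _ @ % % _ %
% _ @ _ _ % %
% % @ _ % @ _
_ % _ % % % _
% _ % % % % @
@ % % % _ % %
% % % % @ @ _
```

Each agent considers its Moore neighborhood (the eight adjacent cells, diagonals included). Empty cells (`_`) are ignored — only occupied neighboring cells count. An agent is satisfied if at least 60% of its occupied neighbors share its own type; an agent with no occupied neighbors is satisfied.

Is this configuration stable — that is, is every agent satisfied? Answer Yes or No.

(1,1)% 1/1 ok
(1,3)@ 1/2 unhappy
(1,4)% 1/3 unhappy
(1,5)% 2/2 ok
(1,7)% 2/2 ok
(2,1)% 3/3 ok
(2,3)@ 2/4 unhappy
(2,6)% 4/5 ok
(2,7)% 2/3 ok
(3,1)% 3/3 ok
(3,2)% 3/5 ok
(3,3)@ 1/4 unhappy
(3,5)% 4/5 ok
(3,6)@ 0/5 unhappy
(4,2)% 4/5 ok
(4,4)% 5/6 ok
(4,5)% 6/7 ok
(4,6)% 4/6 ok
(5,1)% 2/3 ok
(5,3)% 6/6 ok
(5,4)% 6/6 ok
(5,5)% 7/7 ok
(5,6)% 5/6 ok
(5,7)@ 0/4 unhappy
(6,1)@ 0/4 unhappy
(6,2)% 6/7 ok
(6,3)% 7/7 ok
(6,4)% 6/7 ok
(6,6)% 3/6 unhappy
(6,7)% 2/4 unhappy
(7,1)% 2/3 ok
(7,2)% 4/5 ok
(7,3)% 5/5 ok
(7,4)% 3/4 ok
(7,5)@ 1/4 unhappy
(7,6)@ 1/3 unhappy
For instance (1,3) has only 1/2 same-type neighbors, below 3/5.

No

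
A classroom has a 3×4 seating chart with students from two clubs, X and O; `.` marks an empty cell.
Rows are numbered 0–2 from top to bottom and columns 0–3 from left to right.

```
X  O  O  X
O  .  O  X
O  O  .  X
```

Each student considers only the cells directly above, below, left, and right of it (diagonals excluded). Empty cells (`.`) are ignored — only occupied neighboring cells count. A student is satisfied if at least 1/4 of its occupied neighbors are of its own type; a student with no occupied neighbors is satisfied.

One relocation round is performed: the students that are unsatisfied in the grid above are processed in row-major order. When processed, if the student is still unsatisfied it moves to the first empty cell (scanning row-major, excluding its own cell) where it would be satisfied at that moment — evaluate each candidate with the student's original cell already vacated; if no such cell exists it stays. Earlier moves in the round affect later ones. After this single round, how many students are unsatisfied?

0

Initially unsatisfied (in order): (0,0).
  (0,0) → (2,2).
Resulting grid:
. O O X
O . O X
O O X X
All satisfied now.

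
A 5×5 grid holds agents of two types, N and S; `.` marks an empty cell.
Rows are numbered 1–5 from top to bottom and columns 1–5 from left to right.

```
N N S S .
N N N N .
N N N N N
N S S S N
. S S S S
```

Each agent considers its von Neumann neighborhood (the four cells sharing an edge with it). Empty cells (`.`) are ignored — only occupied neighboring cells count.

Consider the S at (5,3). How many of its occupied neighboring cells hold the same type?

3

Occupied neighbors of (5,3): (4,3)=S, (5,2)=S, (5,4)=S.
Same type (S): 3 of 3.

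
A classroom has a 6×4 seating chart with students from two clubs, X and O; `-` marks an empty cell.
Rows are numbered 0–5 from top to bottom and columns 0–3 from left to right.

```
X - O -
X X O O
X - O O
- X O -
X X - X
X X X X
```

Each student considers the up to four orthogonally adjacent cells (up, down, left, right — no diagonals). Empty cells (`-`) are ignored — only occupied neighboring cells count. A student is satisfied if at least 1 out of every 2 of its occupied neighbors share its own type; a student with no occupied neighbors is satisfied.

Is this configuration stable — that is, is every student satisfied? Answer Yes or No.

Yes

(0,0)X 1/1 ✓
(0,2)O 1/1 ✓
(1,0)X 3/3 ✓
(1,1)X 1/2 ✓
(1,2)O 3/4 ✓
(1,3)O 2/2 ✓
(2,0)X 1/1 ✓
(2,2)O 3/3 ✓
(2,3)O 2/2 ✓
(3,1)X 1/2 ✓
(3,2)O 1/2 ✓
(4,0)X 2/2 ✓
(4,1)X 3/3 ✓
(4,3)X 1/1 ✓
(5,0)X 2/2 ✓
(5,1)X 3/3 ✓
(5,2)X 2/2 ✓
(5,3)X 2/2 ✓
All meet the threshold, so the configuration is stable.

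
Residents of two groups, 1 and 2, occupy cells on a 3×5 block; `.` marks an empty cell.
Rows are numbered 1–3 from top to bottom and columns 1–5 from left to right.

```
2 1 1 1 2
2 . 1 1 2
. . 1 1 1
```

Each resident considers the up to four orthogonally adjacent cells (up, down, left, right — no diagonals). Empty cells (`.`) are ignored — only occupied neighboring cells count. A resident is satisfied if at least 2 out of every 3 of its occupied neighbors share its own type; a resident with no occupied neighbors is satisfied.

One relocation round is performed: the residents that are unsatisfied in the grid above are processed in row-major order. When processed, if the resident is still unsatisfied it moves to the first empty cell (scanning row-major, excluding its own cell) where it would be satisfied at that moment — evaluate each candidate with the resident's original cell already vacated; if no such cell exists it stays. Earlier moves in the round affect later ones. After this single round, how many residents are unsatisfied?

3

Initially unsatisfied (in order): (1,1), (1,2), (1,5), (2,5), (3,5).
  (1,1) → (3,1).
  (1,2): now satisfied by earlier moves; stays.
  (1,5): no empty cell satisfies it; stays.
  (2,5): no empty cell satisfies it; stays.
  (3,5) → (2,2).
Resulting grid:
. 1 1 1 2
2 1 1 1 2
2 . 1 1 .
Unsatisfied now: (1,5), (2,1), (2,5).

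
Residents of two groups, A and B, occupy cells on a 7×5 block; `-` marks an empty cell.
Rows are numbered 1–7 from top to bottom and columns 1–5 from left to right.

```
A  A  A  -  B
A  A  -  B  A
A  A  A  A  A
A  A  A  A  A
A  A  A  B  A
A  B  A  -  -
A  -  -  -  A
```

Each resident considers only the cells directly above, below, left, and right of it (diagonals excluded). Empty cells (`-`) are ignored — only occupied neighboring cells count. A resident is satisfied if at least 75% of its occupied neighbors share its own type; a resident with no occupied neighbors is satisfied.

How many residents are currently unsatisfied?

8

(1,1)A 2/2 ok
(1,2)A 3/3 ok
(1,3)A 1/1 ok
(1,5)B 0/1 unhappy
(2,1)A 3/3 ok
(2,2)A 3/3 ok
(2,4)B 0/2 unhappy
(2,5)A 1/3 unhappy
(3,1)A 3/3 ok
(3,2)A 4/4 ok
(3,3)A 3/3 ok
(3,4)A 3/4 ok
(3,5)A 3/3 ok
(4,1)A 3/3 ok
(4,2)A 4/4 ok
(4,3)A 4/4 ok
(4,4)A 3/4 ok
(4,5)A 3/3 ok
(5,1)A 3/3 ok
(5,2)A 3/4 ok
(5,3)A 3/4 ok
(5,4)B 0/3 unhappy
(5,5)A 1/2 unhappy
(6,1)A 2/3 unhappy
(6,2)B 0/3 unhappy
(6,3)A 1/2 unhappy
(7,1)A 1/1 ok
(7,5)A 0/0 ok
Unsatisfied: (1,5), (2,4), (2,5), (5,4), (5,5), (6,1), (6,2), (6,3) — 8 in total.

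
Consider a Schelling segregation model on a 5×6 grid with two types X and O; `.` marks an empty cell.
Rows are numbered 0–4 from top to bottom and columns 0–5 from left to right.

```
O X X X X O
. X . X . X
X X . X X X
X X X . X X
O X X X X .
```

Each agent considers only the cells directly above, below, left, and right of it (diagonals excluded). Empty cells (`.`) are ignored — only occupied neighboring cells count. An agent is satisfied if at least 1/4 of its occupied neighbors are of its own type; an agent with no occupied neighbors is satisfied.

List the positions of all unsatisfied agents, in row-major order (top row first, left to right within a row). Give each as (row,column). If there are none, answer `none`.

(0,0)O 0/1 not
(0,1)X 2/3 satisfied
(0,2)X 2/2 satisfied
(0,3)X 3/3 satisfied
(0,4)X 1/2 satisfied
(0,5)O 0/2 not
(1,1)X 2/2 satisfied
(1,3)X 2/2 satisfied
(1,5)X 1/2 satisfied
(2,0)X 2/2 satisfied
(2,1)X 3/3 satisfied
(2,3)X 2/2 satisfied
(2,4)X 3/3 satisfied
(2,5)X 3/3 satisfied
(3,0)X 2/3 satisfied
(3,1)X 4/4 satisfied
(3,2)X 2/2 satisfied
(3,4)X 3/3 satisfied
(3,5)X 2/2 satisfied
(4,0)O 0/2 not
(4,1)X 2/3 satisfied
(4,2)X 3/3 satisfied
(4,3)X 2/2 satisfied
(4,4)X 2/2 satisfied

(0,0), (0,5), (4,0)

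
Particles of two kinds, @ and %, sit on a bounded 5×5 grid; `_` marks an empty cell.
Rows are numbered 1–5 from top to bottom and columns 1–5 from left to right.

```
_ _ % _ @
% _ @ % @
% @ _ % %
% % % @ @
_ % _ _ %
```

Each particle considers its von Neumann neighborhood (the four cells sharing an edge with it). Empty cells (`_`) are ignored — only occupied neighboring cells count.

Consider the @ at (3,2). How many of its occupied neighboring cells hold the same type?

Occupied neighbors of (3,2): (4,2)=%, (3,1)=%.
Same type (@): 0 of 2.

0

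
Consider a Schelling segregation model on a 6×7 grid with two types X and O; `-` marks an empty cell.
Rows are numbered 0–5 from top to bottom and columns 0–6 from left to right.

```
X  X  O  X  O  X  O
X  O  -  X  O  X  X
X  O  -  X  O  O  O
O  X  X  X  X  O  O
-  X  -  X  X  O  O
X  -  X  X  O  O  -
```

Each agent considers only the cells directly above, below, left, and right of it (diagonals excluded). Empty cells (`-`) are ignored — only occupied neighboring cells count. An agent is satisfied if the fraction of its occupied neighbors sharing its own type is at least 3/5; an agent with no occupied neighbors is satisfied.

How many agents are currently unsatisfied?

(0,0)X 2/2 ok
(0,1)X 1/3 unhappy
(0,2)O 0/2 unhappy
(0,3)X 1/3 unhappy
(0,4)O 1/3 unhappy
(0,5)X 1/3 unhappy
(0,6)O 0/2 unhappy
(1,0)X 2/3 ok
(1,1)O 1/3 unhappy
(1,3)X 2/3 ok
(1,4)O 2/4 unhappy
(1,5)X 2/4 unhappy
(1,6)X 1/3 unhappy
(2,0)X 1/3 unhappy
(2,1)O 1/3 unhappy
(2,3)X 2/3 ok
(2,4)O 2/4 unhappy
(2,5)O 3/4 ok
(2,6)O 2/3 ok
(3,0)O 0/2 unhappy
(3,1)X 2/4 unhappy
(3,2)X 2/2 ok
(3,3)X 4/4 ok
(3,4)X 2/4 unhappy
(3,5)O 3/4 ok
(3,6)O 3/3 ok
(4,1)X 1/1 ok
(4,3)X 3/3 ok
(4,4)X 2/4 unhappy
(4,5)O 3/4 ok
(4,6)O 2/2 ok
(5,0)X 0/0 ok
(5,2)X 1/1 ok
(5,3)X 2/3 ok
(5,4)O 1/3 unhappy
(5,5)O 2/2 ok
Unsatisfied: (0,1), (0,2), (0,3), (0,4), (0,5), (0,6), (1,1), (1,4), (1,5), (1,6), (2,0), (2,1), (2,4), (3,0), (3,1), (3,4), (4,4), (5,4) — 18 in total.

18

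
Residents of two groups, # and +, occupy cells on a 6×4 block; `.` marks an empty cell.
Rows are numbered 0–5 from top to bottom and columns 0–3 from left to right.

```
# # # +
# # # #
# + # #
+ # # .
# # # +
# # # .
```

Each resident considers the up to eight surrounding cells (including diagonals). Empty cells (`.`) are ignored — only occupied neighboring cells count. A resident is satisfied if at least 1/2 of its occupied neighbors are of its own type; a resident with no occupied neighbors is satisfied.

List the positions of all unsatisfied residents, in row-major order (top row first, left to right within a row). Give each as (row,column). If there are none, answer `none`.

Row 0: (0,0)# 3/3 ✓ · (0,1)# 5/5 ✓ · (0,2)# 4/5 ✓ · (0,3)+ 0/3 ✗
Row 1: (1,0)# 4/5 ✓ · (1,1)# 7/8 ✓ · (1,2)# 6/8 ✓ · (1,3)# 4/5 ✓
Row 2: (2,0)# 3/5 ✓ · (2,1)+ 1/8 ✗ · (2,2)# 6/7 ✓ · (2,3)# 4/4 ✓
Row 3: (3,0)+ 1/5 ✗ · (3,1)# 6/8 ✓ · (3,2)# 5/7 ✓
Row 4: (4,0)# 4/5 ✓ · (4,1)# 7/8 ✓ · (4,2)# 5/6 ✓ · (4,3)+ 0/3 ✗
Row 5: (5,0)# 3/3 ✓ · (5,1)# 5/5 ✓ · (5,2)# 3/4 ✓

(0,3), (2,1), (3,0), (4,3)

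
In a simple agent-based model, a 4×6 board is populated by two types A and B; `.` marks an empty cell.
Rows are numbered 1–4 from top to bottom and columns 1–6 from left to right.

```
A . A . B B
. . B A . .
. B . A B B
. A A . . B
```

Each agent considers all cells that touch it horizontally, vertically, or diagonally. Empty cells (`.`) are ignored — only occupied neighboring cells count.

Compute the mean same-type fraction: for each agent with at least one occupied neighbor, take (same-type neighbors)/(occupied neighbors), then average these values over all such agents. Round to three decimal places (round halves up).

(1,1)A — no occupied neighbors
(1,3)A 1/2
(1,5)B 1/2
(1,6)B 1/1
(2,3)B 1/4
(2,4)A 2/5
(3,2)B 1/3
(3,4)A 2/4
(3,5)B 2/4
(3,6)B 2/2
(4,2)A 1/2
(4,3)A 2/3
(4,6)B 2/2
Sum over 12 agents: 1/2 + 1/2 + 1/1 + 1/4 + 2/5 + 1/3 + 2/4 + 2/4 + 2/2 + 1/2 + 2/3 + 2/2 = 143/20; mean = 143/20 ÷ 12 = 143/240 = 0.595833… → 0.596.

0.596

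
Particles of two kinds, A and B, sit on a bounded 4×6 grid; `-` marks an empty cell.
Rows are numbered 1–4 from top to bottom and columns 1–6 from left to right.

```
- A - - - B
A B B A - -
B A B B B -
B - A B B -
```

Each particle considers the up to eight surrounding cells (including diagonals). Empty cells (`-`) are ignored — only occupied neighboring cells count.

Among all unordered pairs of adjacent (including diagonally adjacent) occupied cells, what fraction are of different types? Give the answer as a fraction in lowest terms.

16/33

Scan each occupied cell's neighbors to the right and below (and the two forward diagonals) so each pair is counted once.
Row 1: A(1,2)–B(2,2)≠ A(1,2)–B(2,3)≠ A(1,2)–A(2,1)=  → 2/3 unlike.
Row 2: A(2,1)–B(2,2)≠ A(2,1)–B(3,1)≠ A(2,1)–A(3,2)= B(2,2)–B(2,3)= B(2,2)–A(3,2)≠ B(2,2)–B(3,3)= B(2,2)–B(3,1)= B(2,3)–A(2,4)≠ B(2,3)–B(3,3)= B(2,3)–B(3,4)= B(2,3)–A(3,2)≠ A(2,4)–B(3,4)≠ A(2,4)–B(3,5)≠ A(2,4)–B(3,3)≠  → 8/14 unlike.
Row 3: B(3,1)–A(3,2)≠ B(3,1)–B(4,1)= A(3,2)–B(3,3)≠ A(3,2)–A(4,3)= A(3,2)–B(4,1)≠ B(3,3)–B(3,4)= B(3,3)–A(4,3)≠ B(3,3)–B(4,4)= B(3,4)–B(3,5)= B(3,4)–B(4,4)= B(3,4)–B(4,5)= B(3,4)–A(4,3)≠ B(3,5)–B(4,5)= B(3,5)–B(4,4)=  → 5/14 unlike.
Row 4: A(4,3)–B(4,4)≠ B(4,4)–B(4,5)=  → 1/2 unlike.
Total adjacent occupied pairs: 33; unlike-type pairs: 16.
16/33 is already in lowest terms.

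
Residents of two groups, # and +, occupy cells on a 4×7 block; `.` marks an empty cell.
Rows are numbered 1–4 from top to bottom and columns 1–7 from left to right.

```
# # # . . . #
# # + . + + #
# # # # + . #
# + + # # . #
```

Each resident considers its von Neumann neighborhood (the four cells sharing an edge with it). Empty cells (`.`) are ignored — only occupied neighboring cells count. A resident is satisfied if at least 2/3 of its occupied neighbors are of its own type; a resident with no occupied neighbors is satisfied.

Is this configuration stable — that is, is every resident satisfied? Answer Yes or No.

(1,1)# 2/2 ok
(1,2)# 3/3 ok
(1,3)# 1/2 unhappy
(1,7)# 1/1 ok
(2,1)# 3/3 ok
(2,2)# 3/4 ok
(2,3)+ 0/3 unhappy
(2,5)+ 2/2 ok
(2,6)+ 1/2 unhappy
(2,7)# 2/3 ok
(3,1)# 3/3 ok
(3,2)# 3/4 ok
(3,3)# 2/4 unhappy
(3,4)# 2/3 ok
(3,5)+ 1/3 unhappy
(3,7)# 2/2 ok
(4,1)# 1/2 unhappy
(4,2)+ 1/3 unhappy
(4,3)+ 1/3 unhappy
(4,4)# 2/3 ok
(4,5)# 1/2 unhappy
(4,7)# 1/1 ok
For instance (1,3) has only 1/2 same-type neighbors, below 2/3.

No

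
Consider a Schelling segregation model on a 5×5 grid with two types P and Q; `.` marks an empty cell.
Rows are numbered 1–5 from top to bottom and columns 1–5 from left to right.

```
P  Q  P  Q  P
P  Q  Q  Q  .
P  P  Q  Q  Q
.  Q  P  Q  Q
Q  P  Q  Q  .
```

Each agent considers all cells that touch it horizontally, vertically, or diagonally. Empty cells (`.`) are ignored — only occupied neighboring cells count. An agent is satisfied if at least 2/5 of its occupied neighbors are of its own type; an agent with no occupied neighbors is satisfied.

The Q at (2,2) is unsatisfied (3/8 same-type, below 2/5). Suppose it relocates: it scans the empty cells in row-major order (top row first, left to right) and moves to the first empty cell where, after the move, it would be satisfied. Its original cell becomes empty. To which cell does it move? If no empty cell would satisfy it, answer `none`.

(2,5)

Vacating (2,2). Empty cells in order:
  (2,5): 4/5 same-type → satisfied — stop here.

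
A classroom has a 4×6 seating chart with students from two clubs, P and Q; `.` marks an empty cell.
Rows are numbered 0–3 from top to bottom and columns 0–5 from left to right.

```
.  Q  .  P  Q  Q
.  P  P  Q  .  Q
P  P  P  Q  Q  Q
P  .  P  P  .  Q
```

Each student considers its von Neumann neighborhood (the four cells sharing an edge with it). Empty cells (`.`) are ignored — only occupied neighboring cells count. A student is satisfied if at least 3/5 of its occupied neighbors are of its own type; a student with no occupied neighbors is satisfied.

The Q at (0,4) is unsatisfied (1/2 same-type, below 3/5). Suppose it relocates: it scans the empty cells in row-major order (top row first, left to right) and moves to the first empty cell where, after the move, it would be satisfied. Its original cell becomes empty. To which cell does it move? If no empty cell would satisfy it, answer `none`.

(0,0)

Vacating (0,4). Empty cells in order:
  (0,0): 1/1 same-type → satisfied — stop here.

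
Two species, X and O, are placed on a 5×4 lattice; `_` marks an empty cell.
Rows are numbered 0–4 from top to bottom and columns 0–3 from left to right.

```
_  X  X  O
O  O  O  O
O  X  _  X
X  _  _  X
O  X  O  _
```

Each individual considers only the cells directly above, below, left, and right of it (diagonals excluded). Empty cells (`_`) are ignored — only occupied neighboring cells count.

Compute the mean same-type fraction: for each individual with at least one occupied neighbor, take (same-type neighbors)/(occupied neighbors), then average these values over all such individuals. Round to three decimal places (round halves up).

Row 0: (0,1)X 1/2 · (0,2)X 1/3 · (0,3)O 1/2
Row 1: (1,0)O 2/2 · (1,1)O 2/4 · (1,2)O 2/3 · (1,3)O 2/3
Row 2: (2,0)O 1/3 · (2,1)X 0/2 · (2,3)X 1/2
Row 3: (3,0)X 0/2 · (3,3)X 1/1
Row 4: (4,0)O 0/2 · (4,1)X 0/2 · (4,2)O 0/1
Sum over 15 individuals: 1/2 + 1/3 + 1/2 + 2/2 + 2/4 + 2/3 + 2/3 + 1/3 + 0/2 + 1/2 + 0/2 + 1/1 + 0/2 + 0/2 + 0/1 = 6; mean = 6 ÷ 15 = 2/5 = 0.4 → 0.400.

0.400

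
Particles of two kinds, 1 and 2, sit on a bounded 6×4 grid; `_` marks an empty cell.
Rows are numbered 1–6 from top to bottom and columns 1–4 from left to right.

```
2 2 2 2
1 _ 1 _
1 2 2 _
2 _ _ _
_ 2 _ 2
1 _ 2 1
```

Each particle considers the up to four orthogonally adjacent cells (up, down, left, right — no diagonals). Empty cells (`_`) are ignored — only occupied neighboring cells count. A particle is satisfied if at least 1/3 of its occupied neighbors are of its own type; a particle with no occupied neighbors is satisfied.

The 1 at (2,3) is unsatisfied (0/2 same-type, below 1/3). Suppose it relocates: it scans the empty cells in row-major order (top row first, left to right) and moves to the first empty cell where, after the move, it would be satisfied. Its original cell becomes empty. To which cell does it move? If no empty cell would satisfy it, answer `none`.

Vacating (2,3). Empty cells in order:
  (2,2): 1/3 same-type → satisfied — stop here.

(2,2)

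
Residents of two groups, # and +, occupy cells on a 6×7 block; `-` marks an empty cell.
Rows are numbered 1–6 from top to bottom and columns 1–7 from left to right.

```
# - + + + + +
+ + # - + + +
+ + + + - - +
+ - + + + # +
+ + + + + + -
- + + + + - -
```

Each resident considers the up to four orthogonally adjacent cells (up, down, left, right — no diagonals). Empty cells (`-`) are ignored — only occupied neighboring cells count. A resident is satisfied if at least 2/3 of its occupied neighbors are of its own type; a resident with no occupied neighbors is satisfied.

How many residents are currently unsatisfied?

(1,1)# 0/1 unhappy
(1,3)+ 1/2 unhappy
(1,4)+ 2/2 ok
(1,5)+ 3/3 ok
(1,6)+ 3/3 ok
(1,7)+ 2/2 ok
(2,1)+ 2/3 ok
(2,2)+ 2/3 ok
(2,3)# 0/3 unhappy
(2,5)+ 2/2 ok
(2,6)+ 3/3 ok
(2,7)+ 3/3 ok
(3,1)+ 3/3 ok
(3,2)+ 3/3 ok
(3,3)+ 3/4 ok
(3,4)+ 2/2 ok
(3,7)+ 2/2 ok
(4,1)+ 2/2 ok
(4,3)+ 3/3 ok
(4,4)+ 4/4 ok
(4,5)+ 2/3 ok
(4,6)# 0/3 unhappy
(4,7)+ 1/2 unhappy
(5,1)+ 2/2 ok
(5,2)+ 3/3 ok
(5,3)+ 4/4 ok
(5,4)+ 4/4 ok
(5,5)+ 4/4 ok
(5,6)+ 1/2 unhappy
(6,2)+ 2/2 ok
(6,3)+ 3/3 ok
(6,4)+ 3/3 ok
(6,5)+ 2/2 ok
Unsatisfied: (1,1), (1,3), (2,3), (4,6), (4,7), (5,6) — 6 in total.

6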